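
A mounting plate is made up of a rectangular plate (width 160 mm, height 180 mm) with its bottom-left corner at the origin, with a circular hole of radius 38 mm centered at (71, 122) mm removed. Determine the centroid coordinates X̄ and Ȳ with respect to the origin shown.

plate: A = 160 × 180 = 28800.00, centroid at (80.00, 90.00).
hole: A = −π·38² = -4536.46, centroid at (71.00, 122.00).
ΣA = 24263.54 mm²
ΣAX̄ = (28800.00)(80.00) + (-4536.46)(71.00) = 1981911.35 mm³
ΣAȲ = (28800.00)(90.00) + (-4536.46)(122.00) = 2038551.91 mm³
X̄ = 1981911.35 / 24263.54 = 81.68 mm
Ȳ = 2038551.91 / 24263.54 = 84.02 mm

X̄ = 81.68 mm, Ȳ = 84.02 mm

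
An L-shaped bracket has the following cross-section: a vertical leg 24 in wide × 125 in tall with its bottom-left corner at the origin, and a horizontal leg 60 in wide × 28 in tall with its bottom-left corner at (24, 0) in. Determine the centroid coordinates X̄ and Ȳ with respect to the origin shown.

X̄ = 27.08 in, Ȳ = 45.09 in

Part | A | x̄ᵢ | ȳᵢ | A·x̄ᵢ | A·ȳᵢ
vertical leg | 3000.00 | 12.00 | 62.50 | 36000.00 | 187500.00
horizontal leg | 1680.00 | 54.00 | 14.00 | 90720.00 | 23520.00
Σ | 4680.00 |  |  | 126720.00 | 211020.00
X̄ = 126720.00 / 4680.00 = 27.08 in
Ȳ = 211020.00 / 4680.00 = 45.09 in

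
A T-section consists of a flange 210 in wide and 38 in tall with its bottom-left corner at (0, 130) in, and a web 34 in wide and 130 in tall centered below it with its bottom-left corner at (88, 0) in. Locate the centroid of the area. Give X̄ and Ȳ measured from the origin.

X̄ = 105.00 in, Ȳ = 119.06 in

web: A = 34 × 130 = 4420.00, centroid at (105.00, 65.00).
flange: A = 210 × 38 = 7980.00, centroid at (105.00, 149.00).
ΣA = 12400.00 in²
ΣAX̄ = (4420.00)(105.00) + (7980.00)(105.00) = 1302000.00 in³
ΣAȲ = (4420.00)(65.00) + (7980.00)(149.00) = 1476320.00 in³
X̄ = 1302000.00 / 12400.00 = 105.00 in
Ȳ = 1476320.00 / 12400.00 = 119.06 in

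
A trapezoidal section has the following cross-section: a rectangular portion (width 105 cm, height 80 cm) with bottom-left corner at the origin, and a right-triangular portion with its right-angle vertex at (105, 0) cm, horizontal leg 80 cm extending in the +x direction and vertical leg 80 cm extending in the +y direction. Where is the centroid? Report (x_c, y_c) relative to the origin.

rectangular portion: A = 105 × 80 = 8400.00, centroid at (52.50, 40.00).
triangular portion: A = ½·80·80 = 3200.00, centroid at (131.67, 26.67).
ΣA = 11600.00 cm², ΣAx_c = 862333.33 cm³, ΣAy_c = 421333.33 cm³.
x_c = 862333.33/11600.00 = 74.34 cm; y_c = 421333.33/11600.00 = 36.32 cm.

x_c = 74.34 cm, y_c = 36.32 cm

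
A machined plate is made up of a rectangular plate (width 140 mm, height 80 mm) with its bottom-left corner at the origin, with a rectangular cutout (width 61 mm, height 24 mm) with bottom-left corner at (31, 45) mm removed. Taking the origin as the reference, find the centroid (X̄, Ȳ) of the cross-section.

X̄ = 71.28 mm, Ȳ = 37.44 mm

plate: A = 140 × 80 = 11200.00, centroid at (70.00, 40.00).
hole: A = −(61 × 24) = -1464.00, centroid at (61.50, 57.00).
ΣA = 9736.00 mm², ΣAX̄ = 693964.00 mm³, ΣAȲ = 364552.00 mm³.
X̄ = 693964.00/9736.00 = 71.28 mm; Ȳ = 364552.00/9736.00 = 37.44 mm.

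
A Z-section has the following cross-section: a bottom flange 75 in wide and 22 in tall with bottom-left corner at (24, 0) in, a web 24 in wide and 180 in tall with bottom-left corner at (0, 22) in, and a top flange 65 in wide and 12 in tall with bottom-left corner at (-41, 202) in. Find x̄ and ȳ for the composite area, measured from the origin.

x̄ = 21.73 in, ȳ = 98.40 in

bottom flange: A = 75 × 22 = 1650.00, centroid at (61.50, 11.00).
web: A = 24 × 180 = 4320.00, centroid at (12.00, 112.00).
top flange: A = 65 × 12 = 780.00, centroid at (-8.50, 208.00).
ΣA = 6750.00 in²
ΣAx̄ = (1650.00)(61.50) + (4320.00)(12.00) + (780.00)(-8.50) = 146685.00 in³
ΣAȳ = (1650.00)(11.00) + (4320.00)(112.00) + (780.00)(208.00) = 664230.00 in³
x̄ = 146685.00 / 6750.00 = 21.73 in
ȳ = 664230.00 / 6750.00 = 98.40 in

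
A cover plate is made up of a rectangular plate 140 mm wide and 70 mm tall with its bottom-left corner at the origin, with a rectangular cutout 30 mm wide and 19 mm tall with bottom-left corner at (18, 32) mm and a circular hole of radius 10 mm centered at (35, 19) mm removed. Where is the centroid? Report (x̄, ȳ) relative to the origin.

Part | A | x̄ᵢ | ȳᵢ | A·x̄ᵢ | A·ȳᵢ
plate | 9800.00 | 70.00 | 35.00 | 686000.00 | 343000.00
hole 1 | -570.00 | 33.00 | 41.50 | -18810.00 | -23655.00
hole 2 | -314.16 | 35.00 | 19.00 | -10995.57 | -5969.03
Σ | 8915.84 |  |  | 656194.43 | 313375.97
x̄ = 656194.43 / 8915.84 = 73.60 mm
ȳ = 313375.97 / 8915.84 = 35.15 mm

x̄ = 73.60 mm, ȳ = 35.15 mm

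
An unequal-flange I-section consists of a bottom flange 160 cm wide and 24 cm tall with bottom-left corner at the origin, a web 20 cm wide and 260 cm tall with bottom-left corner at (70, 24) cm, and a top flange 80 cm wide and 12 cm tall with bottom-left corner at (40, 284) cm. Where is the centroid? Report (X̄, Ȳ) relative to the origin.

X̄ = 80.00 cm, Ȳ = 112.53 cm

bottom flange: A = 160 × 24 = 3840.00, centroid at (80.00, 12.00).
web: A = 20 × 260 = 5200.00, centroid at (80.00, 154.00).
top flange: A = 80 × 12 = 960.00, centroid at (80.00, 290.00).
ΣA = 10000.00 cm²
ΣAX̄ = (3840.00)(80.00) + (5200.00)(80.00) + (960.00)(80.00) = 800000.00 cm³
ΣAȲ = (3840.00)(12.00) + (5200.00)(154.00) + (960.00)(290.00) = 1125280.00 cm³
X̄ = 800000.00 / 10000.00 = 80.00 cm
Ȳ = 1125280.00 / 10000.00 = 112.53 cm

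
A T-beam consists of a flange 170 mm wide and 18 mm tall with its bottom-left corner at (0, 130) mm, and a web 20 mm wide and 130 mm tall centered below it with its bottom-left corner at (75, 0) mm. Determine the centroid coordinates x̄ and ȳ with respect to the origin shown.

web: A = 20 × 130 = 2600.00, centroid at (85.00, 65.00).
flange: A = 170 × 18 = 3060.00, centroid at (85.00, 139.00).
ΣA = 5660.00 mm²
ΣAx̄ = (2600.00)(85.00) + (3060.00)(85.00) = 481100.00 mm³
ΣAȳ = (2600.00)(65.00) + (3060.00)(139.00) = 594340.00 mm³
x̄ = 481100.00 / 5660.00 = 85.00 mm
ȳ = 594340.00 / 5660.00 = 105.01 mm

x̄ = 85.00 mm, ȳ = 105.01 mm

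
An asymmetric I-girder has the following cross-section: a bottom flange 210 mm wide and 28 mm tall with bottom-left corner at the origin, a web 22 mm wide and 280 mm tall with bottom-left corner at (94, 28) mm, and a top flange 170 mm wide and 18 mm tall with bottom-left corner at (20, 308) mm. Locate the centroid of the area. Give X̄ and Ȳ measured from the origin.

X̄ = 105.00 mm, Ȳ = 138.23 mm

bottom flange: A = 210 × 28 = 5880.00, centroid at (105.00, 14.00).
web: A = 22 × 280 = 6160.00, centroid at (105.00, 168.00).
top flange: A = 170 × 18 = 3060.00, centroid at (105.00, 317.00).
ΣA = 15100.00 mm², ΣAX̄ = 1585500.00 mm³, ΣAȲ = 2087220.00 mm³.
X̄ = 1585500.00/15100.00 = 105.00 mm; Ȳ = 2087220.00/15100.00 = 138.23 mm.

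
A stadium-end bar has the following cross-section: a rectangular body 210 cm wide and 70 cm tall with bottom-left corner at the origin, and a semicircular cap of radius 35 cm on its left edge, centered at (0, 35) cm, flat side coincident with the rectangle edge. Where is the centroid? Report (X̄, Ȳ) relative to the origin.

X̄ = 91.13 cm, Ȳ = 35.00 cm

rectangular body: A = 210 × 70 = 14700.00, centroid at (105.00, 35.00).
semicircular end: A = ½π·35² = 1924.23, centroid at (-14.85, 35.00).
ΣA = 16624.23 cm²
ΣAX̄ = (14700.00)(105.00) + (1924.23)(-14.85) = 1514916.67 cm³
ΣAȲ = (14700.00)(35.00) + (1924.23)(35.00) = 581847.89 cm³
X̄ = 1514916.67 / 16624.23 = 91.13 cm
Ȳ = 581847.89 / 16624.23 = 35.00 cm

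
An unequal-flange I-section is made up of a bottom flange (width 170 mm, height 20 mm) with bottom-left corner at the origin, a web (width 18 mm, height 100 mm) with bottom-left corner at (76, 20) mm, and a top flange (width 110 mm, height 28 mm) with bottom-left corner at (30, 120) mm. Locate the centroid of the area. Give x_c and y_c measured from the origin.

x_c = 85.00 mm, y_c = 69.17 mm

bottom flange: A = 170 × 20 = 3400.00, centroid at (85.00, 10.00).
web: A = 18 × 100 = 1800.00, centroid at (85.00, 70.00).
top flange: A = 110 × 28 = 3080.00, centroid at (85.00, 134.00).
ΣA = 8280.00 mm², ΣAx_c = 703800.00 mm³, ΣAy_c = 572720.00 mm³.
x_c = 703800.00/8280.00 = 85.00 mm; y_c = 572720.00/8280.00 = 69.17 mm.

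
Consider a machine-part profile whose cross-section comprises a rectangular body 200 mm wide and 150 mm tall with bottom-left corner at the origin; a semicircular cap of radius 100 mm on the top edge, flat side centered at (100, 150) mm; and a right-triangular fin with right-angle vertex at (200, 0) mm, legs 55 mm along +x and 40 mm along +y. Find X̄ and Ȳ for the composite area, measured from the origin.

Part | A | x̄ᵢ | ȳᵢ | A·x̄ᵢ | A·ȳᵢ
rectangular body | 30000.00 | 100.00 | 75.00 | 3000000.00 | 2250000.00
semicircular top | 15707.96 | 100.00 | 192.44 | 1570796.33 | 3022861.16
triangular fin | 1100.00 | 218.33 | 13.33 | 240166.67 | 14666.67
Σ | 46807.96 |  |  | 4810962.99 | 5287527.82
X̄ = 4810962.99 / 46807.96 = 102.78 mm
Ȳ = 5287527.82 / 46807.96 = 112.96 mm

X̄ = 102.78 mm, Ȳ = 112.96 mm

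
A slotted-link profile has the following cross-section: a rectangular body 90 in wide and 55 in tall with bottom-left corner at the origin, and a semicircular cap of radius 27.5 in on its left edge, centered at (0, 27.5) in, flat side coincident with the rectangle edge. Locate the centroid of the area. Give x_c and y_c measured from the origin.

x_c = 34.03 in, y_c = 27.50 in

rectangular body: A = 90 × 55 = 4950.00, centroid at (45.00, 27.50).
semicircular end: A = ½π·27.5² = 1187.91, centroid at (-11.67, 27.50).
ΣA = 6137.91 in², ΣAx_c = 208885.42 in³, ΣAy_c = 168792.65 in³.
x_c = 208885.42/6137.91 = 34.03 in; y_c = 168792.65/6137.91 = 27.50 in.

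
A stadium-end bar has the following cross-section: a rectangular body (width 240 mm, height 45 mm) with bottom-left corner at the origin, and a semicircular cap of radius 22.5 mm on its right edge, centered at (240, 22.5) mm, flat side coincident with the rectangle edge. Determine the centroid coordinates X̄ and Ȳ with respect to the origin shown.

X̄ = 128.88 mm, Ȳ = 22.50 mm

rectangular body: A = 240 × 45 = 10800.00, centroid at (120.00, 22.50).
semicircular end: A = ½π·22.5² = 795.22, centroid at (249.55, 22.50).
ΣA = 11595.22 mm², ΣAX̄ = 1494445.50 mm³, ΣAȲ = 260892.35 mm³.
X̄ = 1494445.50/11595.22 = 128.88 mm; Ȳ = 260892.35/11595.22 = 22.50 mm.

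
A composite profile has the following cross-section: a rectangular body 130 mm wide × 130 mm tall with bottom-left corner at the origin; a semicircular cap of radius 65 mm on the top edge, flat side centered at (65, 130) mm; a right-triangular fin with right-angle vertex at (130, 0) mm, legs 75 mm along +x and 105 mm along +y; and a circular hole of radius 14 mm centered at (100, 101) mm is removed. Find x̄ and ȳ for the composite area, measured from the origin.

rectangular body: A = 130 × 130 = 16900.00, centroid at (65.00, 65.00).
semicircular top: A = ½π·65² = 6636.61, centroid at (65.00, 157.59).
triangular fin: A = ½·75·105 = 3937.50, centroid at (155.00, 35.00).
hole: A = −π·14² = -615.75, centroid at (100.00, 101.00).
ΣA = 26858.36 mm², ΣAx̄ = 2078617.23 mm³, ΣAȳ = 2219964.75 mm³.
x̄ = 2078617.23/26858.36 = 77.39 mm; ȳ = 2219964.75/26858.36 = 82.65 mm.

x̄ = 77.39 mm, ȳ = 82.65 mm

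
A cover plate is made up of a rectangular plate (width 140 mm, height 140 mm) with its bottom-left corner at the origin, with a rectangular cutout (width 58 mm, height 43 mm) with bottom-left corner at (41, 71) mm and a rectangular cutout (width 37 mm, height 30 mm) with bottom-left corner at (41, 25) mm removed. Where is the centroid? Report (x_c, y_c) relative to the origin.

plate: A = 140 × 140 = 19600.00, centroid at (70.00, 70.00).
hole 1: A = −(58 × 43) = -2494.00, centroid at (70.00, 92.50).
hole 2: A = −(37 × 30) = -1110.00, centroid at (59.50, 40.00).
ΣA = 15996.00 mm²
ΣAx_c = (19600.00)(70.00) + (-2494.00)(70.00) + (-1110.00)(59.50) = 1131375.00 mm³
ΣAy_c = (19600.00)(70.00) + (-2494.00)(92.50) + (-1110.00)(40.00) = 1096905.00 mm³
x_c = 1131375.00 / 15996.00 = 70.73 mm
y_c = 1096905.00 / 15996.00 = 68.57 mm

x_c = 70.73 mm, y_c = 68.57 mm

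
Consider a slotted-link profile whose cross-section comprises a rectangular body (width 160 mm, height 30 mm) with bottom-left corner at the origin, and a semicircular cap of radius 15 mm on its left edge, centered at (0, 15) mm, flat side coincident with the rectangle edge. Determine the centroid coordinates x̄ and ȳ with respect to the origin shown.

rectangular body: A = 160 × 30 = 4800.00, centroid at (80.00, 15.00).
semicircular end: A = ½π·15² = 353.43, centroid at (-6.37, 15.00).
ΣA = 5153.43 mm², ΣAx̄ = 381750.00 mm³, ΣAȳ = 77301.44 mm³.
x̄ = 381750.00/5153.43 = 74.08 mm; ȳ = 77301.44/5153.43 = 15.00 mm.

x̄ = 74.08 mm, ȳ = 15.00 mm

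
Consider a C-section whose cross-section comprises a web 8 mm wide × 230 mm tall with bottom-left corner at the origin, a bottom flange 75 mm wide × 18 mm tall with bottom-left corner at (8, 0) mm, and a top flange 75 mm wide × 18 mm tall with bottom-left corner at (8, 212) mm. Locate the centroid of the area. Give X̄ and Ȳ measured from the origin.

X̄ = 28.68 mm, Ȳ = 115.00 mm

web: A = 8 × 230 = 1840.00, centroid at (4.00, 115.00).
bottom flange: A = 75 × 18 = 1350.00, centroid at (45.50, 9.00).
top flange: A = 75 × 18 = 1350.00, centroid at (45.50, 221.00).
ΣA = 4540.00 mm²
ΣAX̄ = (1840.00)(4.00) + (1350.00)(45.50) + (1350.00)(45.50) = 130210.00 mm³
ΣAȲ = (1840.00)(115.00) + (1350.00)(9.00) + (1350.00)(221.00) = 522100.00 mm³
X̄ = 130210.00 / 4540.00 = 28.68 mm
Ȳ = 522100.00 / 4540.00 = 115.00 mm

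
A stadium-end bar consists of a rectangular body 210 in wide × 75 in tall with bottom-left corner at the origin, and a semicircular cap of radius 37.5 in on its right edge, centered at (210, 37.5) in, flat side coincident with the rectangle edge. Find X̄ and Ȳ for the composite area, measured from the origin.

X̄ = 119.87 in, Ȳ = 37.50 in

Part | A | x̄ᵢ | ȳᵢ | A·x̄ᵢ | A·ȳᵢ
rectangular body | 15750.00 | 105.00 | 37.50 | 1653750.00 | 590625.00
semicircular end | 2208.93 | 225.92 | 37.50 | 499032.04 | 82834.96
Σ | 17958.93 |  |  | 2152782.04 | 673459.96
X̄ = 2152782.04 / 17958.93 = 119.87 in
Ȳ = 673459.96 / 17958.93 = 37.50 in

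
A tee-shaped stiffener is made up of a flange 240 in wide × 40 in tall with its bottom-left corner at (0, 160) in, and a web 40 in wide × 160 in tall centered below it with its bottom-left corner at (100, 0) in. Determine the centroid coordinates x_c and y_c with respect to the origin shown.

x_c = 120.00 in, y_c = 140.00 in

web: A = 40 × 160 = 6400.00, centroid at (120.00, 80.00).
flange: A = 240 × 40 = 9600.00, centroid at (120.00, 180.00).
ΣA = 16000.00 in², ΣAx_c = 1920000.00 in³, ΣAy_c = 2240000.00 in³.
x_c = 1920000.00/16000.00 = 120.00 in; y_c = 2240000.00/16000.00 = 140.00 in.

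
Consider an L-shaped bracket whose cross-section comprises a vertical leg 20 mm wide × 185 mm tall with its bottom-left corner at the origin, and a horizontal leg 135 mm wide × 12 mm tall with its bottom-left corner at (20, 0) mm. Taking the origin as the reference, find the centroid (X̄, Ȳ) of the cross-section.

X̄ = 33.60 mm, Ȳ = 66.16 mm

vertical leg: A = 20 × 185 = 3700.00, centroid at (10.00, 92.50).
horizontal leg: A = 135 × 12 = 1620.00, centroid at (87.50, 6.00).
ΣA = 5320.00 mm²
ΣAX̄ = (3700.00)(10.00) + (1620.00)(87.50) = 178750.00 mm³
ΣAȲ = (3700.00)(92.50) + (1620.00)(6.00) = 351970.00 mm³
X̄ = 178750.00 / 5320.00 = 33.60 mm
Ȳ = 351970.00 / 5320.00 = 66.16 mm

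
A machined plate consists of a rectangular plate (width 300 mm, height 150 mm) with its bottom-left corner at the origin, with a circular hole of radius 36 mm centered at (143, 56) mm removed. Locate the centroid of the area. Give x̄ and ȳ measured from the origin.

plate: A = 300 × 150 = 45000.00, centroid at (150.00, 75.00).
hole: A = −π·36² = -4071.50, centroid at (143.00, 56.00).
ΣA = 40928.50 mm²
ΣAx̄ = (45000.00)(150.00) + (-4071.50)(143.00) = 6167774.92 mm³
ΣAȳ = (45000.00)(75.00) + (-4071.50)(56.00) = 3146995.77 mm³
x̄ = 6167774.92 / 40928.50 = 150.70 mm
ȳ = 3146995.77 / 40928.50 = 76.89 mm

x̄ = 150.70 mm, ȳ = 76.89 mm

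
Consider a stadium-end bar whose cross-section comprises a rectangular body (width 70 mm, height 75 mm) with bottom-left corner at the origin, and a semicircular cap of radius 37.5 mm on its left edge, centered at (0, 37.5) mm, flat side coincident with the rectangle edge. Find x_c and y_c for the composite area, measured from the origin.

x_c = 19.92 mm, y_c = 37.50 mm

rectangular body: A = 70 × 75 = 5250.00, centroid at (35.00, 37.50).
semicircular end: A = ½π·37.5² = 2208.93, centroid at (-15.92, 37.50).
ΣA = 7458.93 mm²
ΣAx_c = (5250.00)(35.00) + (2208.93)(-15.92) = 148593.75 mm³
ΣAy_c = (5250.00)(37.50) + (2208.93)(37.50) = 279709.96 mm³
x_c = 148593.75 / 7458.93 = 19.92 mm
y_c = 279709.96 / 7458.93 = 37.50 mm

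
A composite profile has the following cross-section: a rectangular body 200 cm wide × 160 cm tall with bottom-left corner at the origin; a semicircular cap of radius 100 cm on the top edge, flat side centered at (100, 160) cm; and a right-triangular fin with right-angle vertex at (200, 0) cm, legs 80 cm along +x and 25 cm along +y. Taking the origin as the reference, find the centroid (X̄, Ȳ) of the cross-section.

X̄ = 102.60 cm, Ȳ = 118.02 cm

rectangular body: A = 200 × 160 = 32000.00, centroid at (100.00, 80.00).
semicircular top: A = ½π·100² = 15707.96, centroid at (100.00, 202.44).
triangular fin: A = ½·80·25 = 1000.00, centroid at (226.67, 8.33).
ΣA = 48707.96 cm², ΣAX̄ = 4997462.99 cm³, ΣAȲ = 5748274.12 cm³.
X̄ = 4997462.99/48707.96 = 102.60 cm; Ȳ = 5748274.12/48707.96 = 118.02 cm.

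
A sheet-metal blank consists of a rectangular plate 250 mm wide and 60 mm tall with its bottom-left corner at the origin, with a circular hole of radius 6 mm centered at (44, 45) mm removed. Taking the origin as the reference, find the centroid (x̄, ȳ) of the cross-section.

x̄ = 125.62 mm, ȳ = 29.89 mm

plate: A = 250 × 60 = 15000.00, centroid at (125.00, 30.00).
hole: A = −π·6² = -113.10, centroid at (44.00, 45.00).
ΣA = 14886.90 mm²
ΣAx̄ = (15000.00)(125.00) + (-113.10)(44.00) = 1870023.72 mm³
ΣAȳ = (15000.00)(30.00) + (-113.10)(45.00) = 444910.62 mm³
x̄ = 1870023.72 / 14886.90 = 125.62 mm
ȳ = 444910.62 / 14886.90 = 29.89 mm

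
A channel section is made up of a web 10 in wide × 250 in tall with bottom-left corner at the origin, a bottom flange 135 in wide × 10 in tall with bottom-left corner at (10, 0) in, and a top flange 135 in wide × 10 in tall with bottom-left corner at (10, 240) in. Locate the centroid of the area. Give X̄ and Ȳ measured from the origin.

X̄ = 42.64 in, Ȳ = 125.00 in

web: A = 10 × 250 = 2500.00, centroid at (5.00, 125.00).
bottom flange: A = 135 × 10 = 1350.00, centroid at (77.50, 5.00).
top flange: A = 135 × 10 = 1350.00, centroid at (77.50, 245.00).
ΣA = 5200.00 in², ΣAX̄ = 221750.00 in³, ΣAȲ = 650000.00 in³.
X̄ = 221750.00/5200.00 = 42.64 in; Ȳ = 650000.00/5200.00 = 125.00 in.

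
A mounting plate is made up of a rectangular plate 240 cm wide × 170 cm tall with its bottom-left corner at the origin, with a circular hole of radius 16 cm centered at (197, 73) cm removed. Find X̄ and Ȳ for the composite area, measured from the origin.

plate: A = 240 × 170 = 40800.00, centroid at (120.00, 85.00).
hole: A = −π·16² = -804.25, centroid at (197.00, 73.00).
ΣA = 39995.75 cm², ΣAX̄ = 4737563.20 cm³, ΣAȲ = 3409289.92 cm³.
X̄ = 4737563.20/39995.75 = 118.45 cm; Ȳ = 3409289.92/39995.75 = 85.24 cm.

X̄ = 118.45 cm, Ȳ = 85.24 cm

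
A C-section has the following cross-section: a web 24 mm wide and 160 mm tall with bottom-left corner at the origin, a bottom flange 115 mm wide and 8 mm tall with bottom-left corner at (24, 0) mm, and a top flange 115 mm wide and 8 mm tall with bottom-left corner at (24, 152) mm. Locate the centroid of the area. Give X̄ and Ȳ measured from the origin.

web: A = 24 × 160 = 3840.00, centroid at (12.00, 80.00).
bottom flange: A = 115 × 8 = 920.00, centroid at (81.50, 4.00).
top flange: A = 115 × 8 = 920.00, centroid at (81.50, 156.00).
ΣA = 5680.00 mm², ΣAX̄ = 196040.00 mm³, ΣAȲ = 454400.00 mm³.
X̄ = 196040.00/5680.00 = 34.51 mm; Ȳ = 454400.00/5680.00 = 80.00 mm.

X̄ = 34.51 mm, Ȳ = 80.00 mm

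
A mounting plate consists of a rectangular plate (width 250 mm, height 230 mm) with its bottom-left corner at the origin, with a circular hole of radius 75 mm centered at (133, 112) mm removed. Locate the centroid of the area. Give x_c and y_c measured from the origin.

plate: A = 250 × 230 = 57500.00, centroid at (125.00, 115.00).
hole: A = −π·75² = -17671.46, centroid at (133.00, 112.00).
ΣA = 39828.54 mm²
ΣAx_c = (57500.00)(125.00) + (-17671.46)(133.00) = 4837196.00 mm³
ΣAy_c = (57500.00)(115.00) + (-17671.46)(112.00) = 4633296.63 mm³
x_c = 4837196.00 / 39828.54 = 121.45 mm
y_c = 4633296.63 / 39828.54 = 116.33 mm

x_c = 121.45 mm, y_c = 116.33 mm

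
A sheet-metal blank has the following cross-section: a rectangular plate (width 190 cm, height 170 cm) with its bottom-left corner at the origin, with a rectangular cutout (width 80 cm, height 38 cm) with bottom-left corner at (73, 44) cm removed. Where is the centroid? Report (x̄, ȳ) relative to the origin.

plate: A = 190 × 170 = 32300.00, centroid at (95.00, 85.00).
hole: A = −(80 × 38) = -3040.00, centroid at (113.00, 63.00).
ΣA = 29260.00 cm²
ΣAx̄ = (32300.00)(95.00) + (-3040.00)(113.00) = 2724980.00 cm³
ΣAȳ = (32300.00)(85.00) + (-3040.00)(63.00) = 2553980.00 cm³
x̄ = 2724980.00 / 29260.00 = 93.13 cm
ȳ = 2553980.00 / 29260.00 = 87.29 cm

x̄ = 93.13 cm, ȳ = 87.29 cm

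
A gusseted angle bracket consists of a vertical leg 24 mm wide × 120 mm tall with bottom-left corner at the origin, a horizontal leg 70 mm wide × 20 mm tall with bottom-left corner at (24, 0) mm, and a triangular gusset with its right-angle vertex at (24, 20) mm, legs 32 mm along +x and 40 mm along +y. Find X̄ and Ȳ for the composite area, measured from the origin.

vertical leg: A = 24 × 120 = 2880.00, centroid at (12.00, 60.00).
horizontal leg: A = 70 × 20 = 1400.00, centroid at (59.00, 10.00).
gusset: A = ½·32·40 = 640.00, centroid at (34.67, 33.33).
ΣA = 4920.00 mm², ΣAX̄ = 139346.67 mm³, ΣAȲ = 208133.33 mm³.
X̄ = 139346.67/4920.00 = 28.32 mm; Ȳ = 208133.33/4920.00 = 42.30 mm.

X̄ = 28.32 mm, Ȳ = 42.30 mm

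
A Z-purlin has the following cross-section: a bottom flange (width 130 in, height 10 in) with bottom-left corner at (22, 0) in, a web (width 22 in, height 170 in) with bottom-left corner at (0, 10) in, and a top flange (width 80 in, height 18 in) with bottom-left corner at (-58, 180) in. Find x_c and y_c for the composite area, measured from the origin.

x_c = 19.80 in, y_c = 97.83 in

bottom flange: A = 130 × 10 = 1300.00, centroid at (87.00, 5.00).
web: A = 22 × 170 = 3740.00, centroid at (11.00, 95.00).
top flange: A = 80 × 18 = 1440.00, centroid at (-18.00, 189.00).
ΣA = 6480.00 in²
ΣAx_c = (1300.00)(87.00) + (3740.00)(11.00) + (1440.00)(-18.00) = 128320.00 in³
ΣAy_c = (1300.00)(5.00) + (3740.00)(95.00) + (1440.00)(189.00) = 633960.00 in³
x_c = 128320.00 / 6480.00 = 19.80 in
y_c = 633960.00 / 6480.00 = 97.83 in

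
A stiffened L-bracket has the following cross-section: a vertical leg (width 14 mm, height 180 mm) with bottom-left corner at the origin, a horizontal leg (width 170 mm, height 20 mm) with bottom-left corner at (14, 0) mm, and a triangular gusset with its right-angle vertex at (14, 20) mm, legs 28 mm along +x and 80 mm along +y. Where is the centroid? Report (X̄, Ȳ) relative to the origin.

X̄ = 54.03 mm, Ȳ = 44.47 mm

vertical leg: A = 14 × 180 = 2520.00, centroid at (7.00, 90.00).
horizontal leg: A = 170 × 20 = 3400.00, centroid at (99.00, 10.00).
gusset: A = ½·28·80 = 1120.00, centroid at (23.33, 46.67).
ΣA = 7040.00 mm², ΣAX̄ = 380373.33 mm³, ΣAȲ = 313066.67 mm³.
X̄ = 380373.33/7040.00 = 54.03 mm; Ȳ = 313066.67/7040.00 = 44.47 mm.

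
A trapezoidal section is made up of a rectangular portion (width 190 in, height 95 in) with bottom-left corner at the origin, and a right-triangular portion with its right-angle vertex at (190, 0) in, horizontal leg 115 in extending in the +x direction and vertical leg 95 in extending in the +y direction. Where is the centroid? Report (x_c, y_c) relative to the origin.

x_c = 125.98 in, y_c = 43.82 in

rectangular portion: A = 190 × 95 = 18050.00, centroid at (95.00, 47.50).
triangular portion: A = ½·115·95 = 5462.50, centroid at (228.33, 31.67).
ΣA = 23512.50 in²
ΣAx_c = (18050.00)(95.00) + (5462.50)(228.33) = 2962020.83 in³
ΣAy_c = (18050.00)(47.50) + (5462.50)(31.67) = 1030354.17 in³
x_c = 2962020.83 / 23512.50 = 125.98 in
y_c = 1030354.17 / 23512.50 = 43.82 in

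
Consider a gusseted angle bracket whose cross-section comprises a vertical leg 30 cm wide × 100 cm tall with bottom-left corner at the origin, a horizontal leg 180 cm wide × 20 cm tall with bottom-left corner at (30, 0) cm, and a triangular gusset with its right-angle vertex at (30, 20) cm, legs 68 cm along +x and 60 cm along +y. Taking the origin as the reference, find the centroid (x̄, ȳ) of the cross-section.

Part | A | x̄ᵢ | ȳᵢ | A·x̄ᵢ | A·ȳᵢ
vertical leg | 3000.00 | 15.00 | 50.00 | 45000.00 | 150000.00
horizontal leg | 3600.00 | 120.00 | 10.00 | 432000.00 | 36000.00
gusset | 2040.00 | 52.67 | 40.00 | 107440.00 | 81600.00
Σ | 8640.00 |  |  | 584440.00 | 267600.00
x̄ = 584440.00 / 8640.00 = 67.64 cm
ȳ = 267600.00 / 8640.00 = 30.97 cm

x̄ = 67.64 cm, ȳ = 30.97 cm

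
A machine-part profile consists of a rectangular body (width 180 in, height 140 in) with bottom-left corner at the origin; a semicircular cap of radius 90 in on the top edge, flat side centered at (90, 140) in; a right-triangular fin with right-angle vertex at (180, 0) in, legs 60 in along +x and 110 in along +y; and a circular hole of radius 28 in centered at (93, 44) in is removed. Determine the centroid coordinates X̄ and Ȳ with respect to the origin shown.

Part | A | x̄ᵢ | ȳᵢ | A·x̄ᵢ | A·ȳᵢ
rectangular body | 25200.00 | 90.00 | 70.00 | 2268000.00 | 1764000.00
semicircular top | 12723.45 | 90.00 | 178.20 | 1145110.52 | 2267283.03
triangular fin | 3300.00 | 200.00 | 36.67 | 660000.00 | 121000.00
hole | -2463.01 | 93.00 | 44.00 | -229059.80 | -108372.38
Σ | 38760.44 |  |  | 3844050.72 | 4043910.65
X̄ = 3844050.72 / 38760.44 = 99.17 in
Ȳ = 4043910.65 / 38760.44 = 104.33 in

X̄ = 99.17 in, Ȳ = 104.33 in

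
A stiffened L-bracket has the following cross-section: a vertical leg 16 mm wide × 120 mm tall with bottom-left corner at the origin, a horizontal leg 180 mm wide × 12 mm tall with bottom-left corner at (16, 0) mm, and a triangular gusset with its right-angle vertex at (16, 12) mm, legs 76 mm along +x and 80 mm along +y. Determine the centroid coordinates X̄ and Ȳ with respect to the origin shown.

X̄ = 51.96 mm, Ȳ = 34.51 mm

Part | A | x̄ᵢ | ȳᵢ | A·x̄ᵢ | A·ȳᵢ
vertical leg | 1920.00 | 8.00 | 60.00 | 15360.00 | 115200.00
horizontal leg | 2160.00 | 106.00 | 6.00 | 228960.00 | 12960.00
gusset | 3040.00 | 41.33 | 38.67 | 125653.33 | 117546.67
Σ | 7120.00 |  |  | 369973.33 | 245706.67
X̄ = 369973.33 / 7120.00 = 51.96 mm
Ȳ = 245706.67 / 7120.00 = 34.51 mm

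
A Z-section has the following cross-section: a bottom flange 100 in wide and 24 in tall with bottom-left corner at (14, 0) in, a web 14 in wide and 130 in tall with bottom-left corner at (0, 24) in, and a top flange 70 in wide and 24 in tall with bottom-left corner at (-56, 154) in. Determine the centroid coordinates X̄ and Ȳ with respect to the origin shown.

X̄ = 22.21 in, Ȳ = 79.60 in

bottom flange: A = 100 × 24 = 2400.00, centroid at (64.00, 12.00).
web: A = 14 × 130 = 1820.00, centroid at (7.00, 89.00).
top flange: A = 70 × 24 = 1680.00, centroid at (-21.00, 166.00).
ΣA = 5900.00 in²
ΣAX̄ = (2400.00)(64.00) + (1820.00)(7.00) + (1680.00)(-21.00) = 131060.00 in³
ΣAȲ = (2400.00)(12.00) + (1820.00)(89.00) + (1680.00)(166.00) = 469660.00 in³
X̄ = 131060.00 / 5900.00 = 22.21 in
Ȳ = 469660.00 / 5900.00 = 79.60 in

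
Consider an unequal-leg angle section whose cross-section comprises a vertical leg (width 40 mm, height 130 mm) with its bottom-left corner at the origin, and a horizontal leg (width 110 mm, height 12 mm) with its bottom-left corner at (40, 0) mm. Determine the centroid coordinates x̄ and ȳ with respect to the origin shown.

x̄ = 35.18 mm, ȳ = 53.06 mm

vertical leg: A = 40 × 130 = 5200.00, centroid at (20.00, 65.00).
horizontal leg: A = 110 × 12 = 1320.00, centroid at (95.00, 6.00).
ΣA = 6520.00 mm²
ΣAx̄ = (5200.00)(20.00) + (1320.00)(95.00) = 229400.00 mm³
ΣAȳ = (5200.00)(65.00) + (1320.00)(6.00) = 345920.00 mm³
x̄ = 229400.00 / 6520.00 = 35.18 mm
ȳ = 345920.00 / 6520.00 = 53.06 mm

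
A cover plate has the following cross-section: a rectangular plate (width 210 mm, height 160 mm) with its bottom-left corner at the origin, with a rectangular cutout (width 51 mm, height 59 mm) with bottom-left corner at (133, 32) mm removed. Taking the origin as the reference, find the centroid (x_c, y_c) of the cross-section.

x_c = 99.74 mm, y_c = 81.82 mm

plate: A = 210 × 160 = 33600.00, centroid at (105.00, 80.00).
hole: A = −(51 × 59) = -3009.00, centroid at (158.50, 61.50).
ΣA = 30591.00 mm², ΣAx_c = 3051073.50 mm³, ΣAy_c = 2502946.50 mm³.
x_c = 3051073.50/30591.00 = 99.74 mm; y_c = 2502946.50/30591.00 = 81.82 mm.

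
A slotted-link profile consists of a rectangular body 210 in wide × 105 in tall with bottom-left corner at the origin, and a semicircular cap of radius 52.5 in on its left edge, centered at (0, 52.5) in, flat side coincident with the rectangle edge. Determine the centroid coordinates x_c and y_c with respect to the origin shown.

x_c = 84.11 in, y_c = 52.50 in

Part | A | x̄ᵢ | ȳᵢ | A·x̄ᵢ | A·ȳᵢ
rectangular body | 22050.00 | 105.00 | 52.50 | 2315250.00 | 1157625.00
semicircular end | 4329.51 | -22.28 | 52.50 | -96468.75 | 227299.14
Σ | 26379.51 |  |  | 2218781.25 | 1384924.14
x_c = 2218781.25 / 26379.51 = 84.11 in
y_c = 1384924.14 / 26379.51 = 52.50 in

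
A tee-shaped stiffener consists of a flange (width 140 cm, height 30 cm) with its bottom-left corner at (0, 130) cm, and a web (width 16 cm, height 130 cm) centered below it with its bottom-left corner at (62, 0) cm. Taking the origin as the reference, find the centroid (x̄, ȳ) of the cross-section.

web: A = 16 × 130 = 2080.00, centroid at (70.00, 65.00).
flange: A = 140 × 30 = 4200.00, centroid at (70.00, 145.00).
ΣA = 6280.00 cm², ΣAx̄ = 439600.00 cm³, ΣAȳ = 744200.00 cm³.
x̄ = 439600.00/6280.00 = 70.00 cm; ȳ = 744200.00/6280.00 = 118.50 cm.

x̄ = 70.00 cm, ȳ = 118.50 cm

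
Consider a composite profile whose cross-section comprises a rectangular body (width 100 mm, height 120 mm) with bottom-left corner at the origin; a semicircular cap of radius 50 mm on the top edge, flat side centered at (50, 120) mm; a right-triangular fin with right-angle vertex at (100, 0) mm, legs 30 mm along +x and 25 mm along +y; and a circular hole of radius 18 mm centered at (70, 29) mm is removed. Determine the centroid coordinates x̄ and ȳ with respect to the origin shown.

x̄ = 50.14 mm, ȳ = 81.67 mm

Part | A | x̄ᵢ | ȳᵢ | A·x̄ᵢ | A·ȳᵢ
rectangular body | 12000.00 | 50.00 | 60.00 | 600000.00 | 720000.00
semicircular top | 3926.99 | 50.00 | 141.22 | 196349.54 | 554572.23
triangular fin | 375.00 | 110.00 | 8.33 | 41250.00 | 3125.00
hole | -1017.88 | 70.00 | 29.00 | -71251.32 | -29518.40
Σ | 15284.11 |  |  | 766348.22 | 1248178.83
x̄ = 766348.22 / 15284.11 = 50.14 mm
ȳ = 1248178.83 / 15284.11 = 81.67 mm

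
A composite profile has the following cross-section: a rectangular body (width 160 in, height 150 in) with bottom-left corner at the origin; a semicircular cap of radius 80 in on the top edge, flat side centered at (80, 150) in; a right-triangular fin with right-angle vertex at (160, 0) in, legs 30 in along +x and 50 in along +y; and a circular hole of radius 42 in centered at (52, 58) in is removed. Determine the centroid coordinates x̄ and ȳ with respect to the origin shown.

x̄ = 87.61 in, ȳ = 114.16 in

Part | A | x̄ᵢ | ȳᵢ | A·x̄ᵢ | A·ȳᵢ
rectangular body | 24000.00 | 80.00 | 75.00 | 1920000.00 | 1800000.00
semicircular top | 10053.10 | 80.00 | 183.95 | 804247.72 | 1849297.81
triangular fin | 750.00 | 170.00 | 16.67 | 127500.00 | 12500.00
hole | -5541.77 | 52.00 | 58.00 | -288172.01 | -321422.63
Σ | 29261.33 |  |  | 2563575.71 | 3340375.18
x̄ = 2563575.71 / 29261.33 = 87.61 in
ȳ = 3340375.18 / 29261.33 = 114.16 in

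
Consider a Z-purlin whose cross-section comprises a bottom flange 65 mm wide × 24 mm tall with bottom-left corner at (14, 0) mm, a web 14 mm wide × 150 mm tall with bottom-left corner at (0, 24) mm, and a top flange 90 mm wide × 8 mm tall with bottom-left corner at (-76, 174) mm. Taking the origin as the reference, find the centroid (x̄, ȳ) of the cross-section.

x̄ = 14.82 mm, ȳ = 81.00 mm

Part | A | x̄ᵢ | ȳᵢ | A·x̄ᵢ | A·ȳᵢ
bottom flange | 1560.00 | 46.50 | 12.00 | 72540.00 | 18720.00
web | 2100.00 | 7.00 | 99.00 | 14700.00 | 207900.00
top flange | 720.00 | -31.00 | 178.00 | -22320.00 | 128160.00
Σ | 4380.00 |  |  | 64920.00 | 354780.00
x̄ = 64920.00 / 4380.00 = 14.82 mm
ȳ = 354780.00 / 4380.00 = 81.00 mm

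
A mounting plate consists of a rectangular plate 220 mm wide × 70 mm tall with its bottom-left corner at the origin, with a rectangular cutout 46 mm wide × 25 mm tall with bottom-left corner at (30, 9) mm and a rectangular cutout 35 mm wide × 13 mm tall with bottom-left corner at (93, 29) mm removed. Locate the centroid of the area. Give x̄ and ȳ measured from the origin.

x̄ = 114.74 mm, ȳ = 36.11 mm

Part | A | x̄ᵢ | ȳᵢ | A·x̄ᵢ | A·ȳᵢ
plate | 15400.00 | 110.00 | 35.00 | 1694000.00 | 539000.00
hole 1 | -1150.00 | 53.00 | 21.50 | -60950.00 | -24725.00
hole 2 | -455.00 | 110.50 | 35.50 | -50277.50 | -16152.50
Σ | 13795.00 |  |  | 1582772.50 | 498122.50
x̄ = 1582772.50 / 13795.00 = 114.74 mm
ȳ = 498122.50 / 13795.00 = 36.11 mm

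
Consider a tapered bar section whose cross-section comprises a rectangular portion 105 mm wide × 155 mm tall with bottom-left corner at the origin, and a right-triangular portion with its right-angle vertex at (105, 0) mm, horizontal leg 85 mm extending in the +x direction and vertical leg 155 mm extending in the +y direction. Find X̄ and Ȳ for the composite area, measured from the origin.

X̄ = 75.79 mm, Ȳ = 70.06 mm

rectangular portion: A = 105 × 155 = 16275.00, centroid at (52.50, 77.50).
triangular portion: A = ½·85·155 = 6587.50, centroid at (133.33, 51.67).
ΣA = 22862.50 mm², ΣAX̄ = 1732770.83 mm³, ΣAȲ = 1601666.67 mm³.
X̄ = 1732770.83/22862.50 = 75.79 mm; Ȳ = 1601666.67/22862.50 = 70.06 mm.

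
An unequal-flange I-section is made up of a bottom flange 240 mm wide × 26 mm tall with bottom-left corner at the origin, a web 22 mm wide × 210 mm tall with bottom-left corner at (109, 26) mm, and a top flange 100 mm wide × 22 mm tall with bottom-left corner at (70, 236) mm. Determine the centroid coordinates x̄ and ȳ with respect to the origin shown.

bottom flange: A = 240 × 26 = 6240.00, centroid at (120.00, 13.00).
web: A = 22 × 210 = 4620.00, centroid at (120.00, 131.00).
top flange: A = 100 × 22 = 2200.00, centroid at (120.00, 247.00).
ΣA = 13060.00 mm²
ΣAx̄ = (6240.00)(120.00) + (4620.00)(120.00) + (2200.00)(120.00) = 1567200.00 mm³
ΣAȳ = (6240.00)(13.00) + (4620.00)(131.00) + (2200.00)(247.00) = 1229740.00 mm³
x̄ = 1567200.00 / 13060.00 = 120.00 mm
ȳ = 1229740.00 / 13060.00 = 94.16 mm

x̄ = 120.00 mm, ȳ = 94.16 mm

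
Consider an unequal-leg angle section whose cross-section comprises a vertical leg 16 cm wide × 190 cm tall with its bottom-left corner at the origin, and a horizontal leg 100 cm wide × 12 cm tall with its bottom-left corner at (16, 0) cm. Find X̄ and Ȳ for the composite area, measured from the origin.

vertical leg: A = 16 × 190 = 3040.00, centroid at (8.00, 95.00).
horizontal leg: A = 100 × 12 = 1200.00, centroid at (66.00, 6.00).
ΣA = 4240.00 cm²
ΣAX̄ = (3040.00)(8.00) + (1200.00)(66.00) = 103520.00 cm³
ΣAȲ = (3040.00)(95.00) + (1200.00)(6.00) = 296000.00 cm³
X̄ = 103520.00 / 4240.00 = 24.42 cm
Ȳ = 296000.00 / 4240.00 = 69.81 cm

X̄ = 24.42 cm, Ȳ = 69.81 cm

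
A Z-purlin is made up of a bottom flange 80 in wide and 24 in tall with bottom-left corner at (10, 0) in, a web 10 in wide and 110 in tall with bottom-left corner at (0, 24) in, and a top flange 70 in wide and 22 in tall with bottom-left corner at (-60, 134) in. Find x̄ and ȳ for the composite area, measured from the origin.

Part | A | x̄ᵢ | ȳᵢ | A·x̄ᵢ | A·ȳᵢ
bottom flange | 1920.00 | 50.00 | 12.00 | 96000.00 | 23040.00
web | 1100.00 | 5.00 | 79.00 | 5500.00 | 86900.00
top flange | 1540.00 | -25.00 | 145.00 | -38500.00 | 223300.00
Σ | 4560.00 |  |  | 63000.00 | 333240.00
x̄ = 63000.00 / 4560.00 = 13.82 in
ȳ = 333240.00 / 4560.00 = 73.08 in

x̄ = 13.82 in, ȳ = 73.08 in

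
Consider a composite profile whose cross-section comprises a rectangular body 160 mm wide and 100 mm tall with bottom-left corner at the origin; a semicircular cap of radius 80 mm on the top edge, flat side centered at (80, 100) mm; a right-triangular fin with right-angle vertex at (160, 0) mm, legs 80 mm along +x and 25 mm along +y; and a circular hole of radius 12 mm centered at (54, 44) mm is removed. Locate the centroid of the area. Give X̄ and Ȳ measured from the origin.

rectangular body: A = 160 × 100 = 16000.00, centroid at (80.00, 50.00).
semicircular top: A = ½π·80² = 10053.10, centroid at (80.00, 133.95).
triangular fin: A = ½·80·25 = 1000.00, centroid at (186.67, 8.33).
hole: A = −π·12² = -452.39, centroid at (54.00, 44.00).
ΣA = 26600.71 mm², ΣAX̄ = 2246485.36 mm³, ΣAȲ = 2135071.18 mm³.
X̄ = 2246485.36/26600.71 = 84.45 mm; Ȳ = 2135071.18/26600.71 = 80.26 mm.

X̄ = 84.45 mm, Ȳ = 80.26 mm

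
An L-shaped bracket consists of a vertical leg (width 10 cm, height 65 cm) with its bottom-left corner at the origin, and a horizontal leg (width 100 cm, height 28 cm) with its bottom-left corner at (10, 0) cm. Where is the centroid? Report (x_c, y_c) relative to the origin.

Part | A | x̄ᵢ | ȳᵢ | A·x̄ᵢ | A·ȳᵢ
vertical leg | 650.00 | 5.00 | 32.50 | 3250.00 | 21125.00
horizontal leg | 2800.00 | 60.00 | 14.00 | 168000.00 | 39200.00
Σ | 3450.00 |  |  | 171250.00 | 60325.00
x_c = 171250.00 / 3450.00 = 49.64 cm
y_c = 60325.00 / 3450.00 = 17.49 cm

x_c = 49.64 cm, y_c = 17.49 cm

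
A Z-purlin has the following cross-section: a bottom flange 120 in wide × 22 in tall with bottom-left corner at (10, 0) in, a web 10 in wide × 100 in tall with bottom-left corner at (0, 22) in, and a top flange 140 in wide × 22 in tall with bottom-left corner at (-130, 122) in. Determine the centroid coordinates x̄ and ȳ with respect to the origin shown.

x̄ = 0.74 in, ȳ = 75.99 in

bottom flange: A = 120 × 22 = 2640.00, centroid at (70.00, 11.00).
web: A = 10 × 100 = 1000.00, centroid at (5.00, 72.00).
top flange: A = 140 × 22 = 3080.00, centroid at (-60.00, 133.00).
ΣA = 6720.00 in²
ΣAx̄ = (2640.00)(70.00) + (1000.00)(5.00) + (3080.00)(-60.00) = 5000.00 in³
ΣAȳ = (2640.00)(11.00) + (1000.00)(72.00) + (3080.00)(133.00) = 510680.00 in³
x̄ = 5000.00 / 6720.00 = 0.74 in
ȳ = 510680.00 / 6720.00 = 75.99 in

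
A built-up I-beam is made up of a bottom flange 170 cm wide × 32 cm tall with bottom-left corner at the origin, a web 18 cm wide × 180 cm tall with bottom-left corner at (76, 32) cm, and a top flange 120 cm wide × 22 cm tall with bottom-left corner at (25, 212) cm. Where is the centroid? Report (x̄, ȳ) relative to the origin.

x̄ = 85.00 cm, ȳ = 94.61 cm

Part | A | x̄ᵢ | ȳᵢ | A·x̄ᵢ | A·ȳᵢ
bottom flange | 5440.00 | 85.00 | 16.00 | 462400.00 | 87040.00
web | 3240.00 | 85.00 | 122.00 | 275400.00 | 395280.00
top flange | 2640.00 | 85.00 | 223.00 | 224400.00 | 588720.00
Σ | 11320.00 |  |  | 962200.00 | 1071040.00
x̄ = 962200.00 / 11320.00 = 85.00 cm
ȳ = 1071040.00 / 11320.00 = 94.61 cm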